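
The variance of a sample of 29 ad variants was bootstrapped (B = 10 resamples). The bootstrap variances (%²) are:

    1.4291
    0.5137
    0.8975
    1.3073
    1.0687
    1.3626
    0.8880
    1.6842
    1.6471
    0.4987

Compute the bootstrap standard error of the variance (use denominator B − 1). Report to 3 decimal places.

SE* = 0.427

Bootstrap SE is the standard deviation of the 10 replicate variances.
Mean of replicates: (1.4291 + 0.5137 + 0.8975 + 1.3073 + 1.0687 + 1.3626 + 0.8880 + 1.6842 + 1.6471 + 0.4987) / 10 = 11.29690 / 10 = 1.12969
Sum of squared deviations: (+0.29941)² + (−0.61599)² + (−0.23219)² + (+0.17761)² + (−0.06099)² + (+0.23291)² + (−0.24169)² + (+0.55451)² + (+0.51741)² + (−0.63099)² = 1.64427
Variance = 1.64427 / 9 = 0.18270
SE* = √0.18270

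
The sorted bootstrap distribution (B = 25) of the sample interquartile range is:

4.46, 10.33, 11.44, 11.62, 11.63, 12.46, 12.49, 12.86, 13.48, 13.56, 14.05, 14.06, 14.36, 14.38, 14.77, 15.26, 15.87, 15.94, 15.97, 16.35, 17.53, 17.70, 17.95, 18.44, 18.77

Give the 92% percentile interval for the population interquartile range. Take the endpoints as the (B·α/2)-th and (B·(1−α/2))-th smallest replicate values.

(4.46, 18.44)

α = 0.08; lower rank = 25 × 0.040 = 1; upper rank = 25 × 0.960 = 24.
The 1st smallest replicate is 4.46; the 24th is 18.44.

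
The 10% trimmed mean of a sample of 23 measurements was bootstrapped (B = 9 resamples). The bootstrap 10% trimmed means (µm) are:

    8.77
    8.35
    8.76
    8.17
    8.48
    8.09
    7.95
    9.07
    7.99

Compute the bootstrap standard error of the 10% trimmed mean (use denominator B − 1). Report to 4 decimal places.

Bootstrap SE is the standard deviation of the 9 replicate 10% trimmed means.
Mean of replicates: (8.77 + 8.35 + 8.76 + 8.17 + 8.48 + 8.09 + 7.95 + 9.07 + 7.99) / 9 = 75.63000 / 9 = 8.40333
Sum of squared deviations: (+0.36667)² + (−0.05333)² + (+0.35667)² + (−0.23333)² + (+0.07667)² + (−0.31333)² + (−0.45333)² + (+0.66667)² + (−0.41333)² = 1.24380
Variance = 1.24380 / 8 = 0.15547
SE* = √0.15547

SE* = 0.3943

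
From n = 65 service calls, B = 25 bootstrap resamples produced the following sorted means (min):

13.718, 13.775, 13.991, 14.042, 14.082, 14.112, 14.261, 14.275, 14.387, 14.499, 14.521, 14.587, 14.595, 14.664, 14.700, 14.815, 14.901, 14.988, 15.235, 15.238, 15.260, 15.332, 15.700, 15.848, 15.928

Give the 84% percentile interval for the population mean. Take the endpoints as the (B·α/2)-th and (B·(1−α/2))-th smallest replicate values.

(13.775, 15.700)

α = 0.16; lower rank = 25 × 0.080 = 2; upper rank = 25 × 0.920 = 23.
The 2nd smallest replicate is 13.775; the 23rd is 15.700.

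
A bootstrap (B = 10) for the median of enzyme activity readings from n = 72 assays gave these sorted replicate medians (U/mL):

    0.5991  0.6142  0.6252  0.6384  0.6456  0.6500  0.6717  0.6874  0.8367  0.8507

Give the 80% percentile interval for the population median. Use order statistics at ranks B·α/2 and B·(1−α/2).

α = 0.20; lower rank = 10 × 0.100 = 1; upper rank = 10 × 0.900 = 9.
The 1st smallest replicate is 0.5991; the 9th is 0.8367.

(0.5991, 0.8367)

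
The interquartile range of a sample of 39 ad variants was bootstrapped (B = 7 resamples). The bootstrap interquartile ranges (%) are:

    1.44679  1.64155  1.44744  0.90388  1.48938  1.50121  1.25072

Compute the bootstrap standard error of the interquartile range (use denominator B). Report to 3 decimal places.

SE* = 0.223

Bootstrap SE is the standard deviation of the 7 replicate interquartile ranges.
Mean of replicates: (1.44679 + 1.64155 + 1.44744 + 0.90388 + 1.48938 + 1.50121 + 1.25072) / 7 = 9.680970 / 7 = 1.382996
Sum of squared deviations: (+0.063794)² + (+0.258554)² + (+0.064444)² + (−0.479116)² + (+0.106384)² + (+0.118214)² + (−0.132276)² = 0.347414
Variance = 0.347414 / 7 = 0.049631
SE* = √0.049631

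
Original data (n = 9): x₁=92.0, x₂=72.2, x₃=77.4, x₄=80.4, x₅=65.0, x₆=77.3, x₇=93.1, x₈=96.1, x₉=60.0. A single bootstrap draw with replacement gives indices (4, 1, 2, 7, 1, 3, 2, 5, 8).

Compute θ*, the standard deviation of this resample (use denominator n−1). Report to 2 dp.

Resample values: 80.4, 92.0, 72.2, 93.1, 92.0, 77.4, 72.2, 65.0, 96.1.
Mean = 82.2667; sum of squared deviations = 1026.1800
s² = 1026.1800 / 8 = 128.2725
s = √128.2725 = 11.33

θ* = 11.33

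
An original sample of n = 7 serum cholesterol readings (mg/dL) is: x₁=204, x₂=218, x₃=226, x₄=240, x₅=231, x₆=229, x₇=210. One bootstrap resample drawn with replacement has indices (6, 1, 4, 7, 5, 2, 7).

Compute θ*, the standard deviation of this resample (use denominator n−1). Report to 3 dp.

θ* = 13.301

Resample values: 229, 204, 240, 210, 231, 218, 210.
Mean = 220.2857; sum of squared deviations = 1061.4286
s² = 1061.4286 / 6 = 176.9048
s = √176.9048 = 13.301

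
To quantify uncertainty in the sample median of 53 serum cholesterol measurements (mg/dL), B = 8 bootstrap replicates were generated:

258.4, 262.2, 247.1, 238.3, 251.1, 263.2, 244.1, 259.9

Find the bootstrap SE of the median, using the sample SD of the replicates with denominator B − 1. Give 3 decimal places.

SE* = 9.252

Bootstrap SE is the standard deviation of the 8 replicate medians.
Mean of replicates: (258.4 + 262.2 + 247.1 + 238.3 + 251.1 + 263.2 + 244.1 + 259.9) / 8 = 2024.3000 / 8 = 253.0375
Sum of squared deviations: (+5.3625)² + (+9.1625)² + (−5.9375)² + (−14.7375)² + (−1.9375)² + (+10.1625)² + (−8.9375)² + (+6.8625)² = 599.1587
Variance = 599.1587 / 7 = 85.5941
SE* = √85.5941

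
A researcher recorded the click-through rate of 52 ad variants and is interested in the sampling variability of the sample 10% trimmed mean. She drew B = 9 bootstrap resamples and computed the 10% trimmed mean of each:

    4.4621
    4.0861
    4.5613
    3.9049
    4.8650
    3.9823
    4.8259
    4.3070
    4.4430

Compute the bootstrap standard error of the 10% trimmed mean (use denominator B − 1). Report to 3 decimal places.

SE* = 0.345

Bootstrap SE is the standard deviation of the 9 replicate 10% trimmed means.
Mean of replicates: (4.4621 + 4.0861 + 4.5613 + 3.9049 + 4.8650 + 3.9823 + 4.8259 + 4.3070 + 4.4430) / 9 = 39.43760 / 9 = 4.38196
Sum of squared deviations: (+0.08014)² + (−0.29586)² + (+0.17934)² + (−0.47706)² + (+0.48304)² + (−0.39966)² + (+0.44394)² + (−0.07496)² + (+0.06104)² = 0.95319
Variance = 0.95319 / 8 = 0.11915
SE* = √0.11915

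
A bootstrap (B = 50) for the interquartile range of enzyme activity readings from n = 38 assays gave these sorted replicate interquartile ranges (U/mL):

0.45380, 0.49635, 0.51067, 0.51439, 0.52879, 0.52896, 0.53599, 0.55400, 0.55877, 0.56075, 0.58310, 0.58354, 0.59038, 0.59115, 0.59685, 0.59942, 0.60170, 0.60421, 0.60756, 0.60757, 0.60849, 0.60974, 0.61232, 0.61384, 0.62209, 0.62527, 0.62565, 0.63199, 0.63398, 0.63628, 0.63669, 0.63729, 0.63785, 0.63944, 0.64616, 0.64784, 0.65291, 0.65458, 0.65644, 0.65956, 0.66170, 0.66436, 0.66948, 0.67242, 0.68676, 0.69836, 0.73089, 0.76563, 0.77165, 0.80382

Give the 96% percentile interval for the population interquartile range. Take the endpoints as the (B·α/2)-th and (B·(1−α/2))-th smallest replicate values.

α = 0.04; lower rank = 50 × 0.020 = 1; upper rank = 50 × 0.980 = 49.
The 1st smallest replicate is 0.45380; the 49th is 0.77165.

(0.45380, 0.77165)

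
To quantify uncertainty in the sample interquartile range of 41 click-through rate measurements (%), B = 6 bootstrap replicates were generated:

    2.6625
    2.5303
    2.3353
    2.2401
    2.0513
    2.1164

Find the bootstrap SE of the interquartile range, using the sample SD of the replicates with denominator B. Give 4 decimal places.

Bootstrap SE is the standard deviation of the 6 replicate interquartile ranges.
Mean of replicates: (2.6625 + 2.5303 + 2.3353 + 2.2401 + 2.0513 + 2.1164) / 6 = 13.93590 / 6 = 2.32265
Sum of squared deviations: (+0.33985)² + (+0.20765)² + (+0.01265)² + (−0.08255)² + (−0.27135)² + (−0.20625)² = 0.28176
Variance = 0.28176 / 6 = 0.04696
SE* = √0.04696

SE* = 0.2167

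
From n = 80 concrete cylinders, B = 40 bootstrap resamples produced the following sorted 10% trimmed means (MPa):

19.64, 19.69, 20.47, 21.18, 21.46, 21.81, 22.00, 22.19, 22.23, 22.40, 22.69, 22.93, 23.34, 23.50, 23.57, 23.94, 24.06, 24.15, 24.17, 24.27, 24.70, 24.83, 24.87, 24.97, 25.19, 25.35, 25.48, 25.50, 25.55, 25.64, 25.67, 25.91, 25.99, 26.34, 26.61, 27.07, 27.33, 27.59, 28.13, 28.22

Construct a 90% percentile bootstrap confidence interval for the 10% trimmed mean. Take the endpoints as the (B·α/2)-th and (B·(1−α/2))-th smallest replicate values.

(19.69, 27.59)

α = 0.10; lower rank = 40 × 0.050 = 2; upper rank = 40 × 0.950 = 38.
The 2nd smallest replicate is 19.69; the 38th is 27.59.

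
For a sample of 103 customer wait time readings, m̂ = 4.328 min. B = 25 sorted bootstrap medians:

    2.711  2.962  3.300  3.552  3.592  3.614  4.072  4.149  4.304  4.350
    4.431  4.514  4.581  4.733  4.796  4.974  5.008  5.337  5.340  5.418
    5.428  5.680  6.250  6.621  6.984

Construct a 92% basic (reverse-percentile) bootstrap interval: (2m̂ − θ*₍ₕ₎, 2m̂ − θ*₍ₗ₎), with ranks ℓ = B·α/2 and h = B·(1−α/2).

Percentile endpoints at ranks 1 and 24: θ*₍1₎ = 2.711, θ*₍24₎ = 6.621.
Basic interval reflects these around m̂:
  lower = 2 × 4.328 − 6.621 = 2.035
  upper = 2 × 4.328 − 2.711 = 5.945

(2.035, 5.945)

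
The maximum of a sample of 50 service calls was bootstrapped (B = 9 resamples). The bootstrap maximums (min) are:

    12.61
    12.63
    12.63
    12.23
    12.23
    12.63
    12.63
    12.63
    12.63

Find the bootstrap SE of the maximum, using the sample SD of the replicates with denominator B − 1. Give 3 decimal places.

Bootstrap SE is the standard deviation of the 9 replicate maximums.
Mean of replicates: (12.61 + 12.63 + 12.63 + 12.23 + 12.23 + 12.63 + 12.63 + 12.63 + 12.63) / 9 = 112.8500 / 9 = 12.5389
Sum of squared deviations: (+0.0711)² + (+0.0911)² + (+0.0911)² + (−0.3089)² + (−0.3089)² + (+0.0911)² + (+0.0911)² + (+0.0911)² + (+0.0911)² = 0.2457
Variance = 0.2457 / 8 = 0.0307
SE* = √0.0307

SE* = 0.175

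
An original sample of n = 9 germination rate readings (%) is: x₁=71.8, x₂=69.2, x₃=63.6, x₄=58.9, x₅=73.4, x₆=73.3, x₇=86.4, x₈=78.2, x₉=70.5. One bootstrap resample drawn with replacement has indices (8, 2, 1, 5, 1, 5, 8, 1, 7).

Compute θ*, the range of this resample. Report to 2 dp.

θ* = 17.20

Resample values: 78.2, 69.2, 71.8, 73.4, 71.8, 73.4, 78.2, 71.8, 86.4.
Range = 86.4 − 69.2 = 17.20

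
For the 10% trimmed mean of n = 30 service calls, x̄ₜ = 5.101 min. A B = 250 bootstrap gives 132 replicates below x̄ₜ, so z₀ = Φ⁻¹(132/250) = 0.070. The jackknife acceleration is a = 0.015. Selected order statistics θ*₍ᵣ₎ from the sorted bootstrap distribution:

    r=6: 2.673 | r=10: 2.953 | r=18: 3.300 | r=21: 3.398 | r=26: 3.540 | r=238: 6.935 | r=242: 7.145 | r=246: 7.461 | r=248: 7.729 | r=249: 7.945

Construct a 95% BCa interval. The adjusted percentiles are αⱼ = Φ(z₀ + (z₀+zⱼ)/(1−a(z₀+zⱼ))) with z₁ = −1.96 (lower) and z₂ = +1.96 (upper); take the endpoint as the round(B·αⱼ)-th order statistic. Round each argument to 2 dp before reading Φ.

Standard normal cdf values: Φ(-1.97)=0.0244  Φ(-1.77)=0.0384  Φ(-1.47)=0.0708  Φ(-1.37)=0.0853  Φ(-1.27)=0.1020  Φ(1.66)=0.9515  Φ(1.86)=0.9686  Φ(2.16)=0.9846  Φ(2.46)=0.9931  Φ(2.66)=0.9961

(2.953, 7.461)

Lower: z₀ + z₁ = 0.070 + (-1.960) = -1.890; 1 − a(z₀+z₁) = 1 − (0.015)(-1.890) = 1.0284; argument = 0.070 + (-1.890)/1.0284 = -1.7679 → -1.77.
α₁ = Φ(-1.77) = 0.0384; rank = round(250 × 0.0384) = 10; θ*₍10₎ = 2.953.
Upper: z₀ + z₂ = 2.030; 1 − a(z₀+z₂) = 0.9696; argument = 2.1638 → 2.16; α₂ = 0.9846; rank = 246; θ*₍246₎ = 7.461.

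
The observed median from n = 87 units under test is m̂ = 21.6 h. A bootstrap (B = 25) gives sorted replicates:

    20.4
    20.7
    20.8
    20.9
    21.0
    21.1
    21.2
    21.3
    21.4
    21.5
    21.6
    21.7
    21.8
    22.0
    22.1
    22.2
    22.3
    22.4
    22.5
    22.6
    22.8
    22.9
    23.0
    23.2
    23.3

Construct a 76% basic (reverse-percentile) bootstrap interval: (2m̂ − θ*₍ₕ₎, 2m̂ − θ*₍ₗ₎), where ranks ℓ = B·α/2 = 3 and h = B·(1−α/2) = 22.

Percentile endpoints at ranks 3 and 22: θ*₍3₎ = 20.8, θ*₍22₎ = 22.9.
Basic interval reflects these around m̂:
  lower = 2 × 21.6 − 22.9 = 20.3
  upper = 2 × 21.6 − 20.8 = 22.4

(20.3, 22.4)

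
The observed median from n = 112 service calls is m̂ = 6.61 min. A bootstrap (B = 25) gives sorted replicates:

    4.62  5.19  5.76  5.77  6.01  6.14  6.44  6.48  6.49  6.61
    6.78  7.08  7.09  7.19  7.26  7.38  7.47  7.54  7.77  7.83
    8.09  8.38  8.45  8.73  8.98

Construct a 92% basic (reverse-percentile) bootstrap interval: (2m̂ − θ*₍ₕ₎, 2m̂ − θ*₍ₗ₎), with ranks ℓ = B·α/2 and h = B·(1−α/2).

Percentile endpoints at ranks 1 and 24: θ*₍1₎ = 4.62, θ*₍24₎ = 8.73.
Basic interval reflects these around m̂:
  lower = 2 × 6.61 − 8.73 = 4.49
  upper = 2 × 6.61 − 4.62 = 8.60

(4.49, 8.60)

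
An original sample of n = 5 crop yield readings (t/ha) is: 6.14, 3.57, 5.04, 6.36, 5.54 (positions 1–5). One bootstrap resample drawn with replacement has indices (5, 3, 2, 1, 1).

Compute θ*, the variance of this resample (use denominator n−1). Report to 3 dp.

θ* = 1.132

Resample values: 5.54, 5.04, 3.57, 6.14, 6.14.
Mean = 5.2860; sum of squared deviations = 4.5283
s² = 4.5283 / 4 = 1.1321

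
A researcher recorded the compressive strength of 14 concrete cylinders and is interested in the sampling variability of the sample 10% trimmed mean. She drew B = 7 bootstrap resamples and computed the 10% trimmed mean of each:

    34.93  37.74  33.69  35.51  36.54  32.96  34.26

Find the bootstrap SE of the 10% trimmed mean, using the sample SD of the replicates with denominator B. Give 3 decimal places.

Bootstrap SE is the standard deviation of the 7 replicate 10% trimmed means.
Mean of replicates: (34.93 + 37.74 + 33.69 + 35.51 + 36.54 + 32.96 + 34.26) / 7 = 245.6300 / 7 = 35.0900
Sum of squared deviations: (−0.1600)² + (+2.6500)² + (−1.4000)² + (+0.4200)² + (+1.4500)² + (−2.1300)² + (−0.8300)² = 16.5128
Variance = 16.5128 / 7 = 2.3590
SE* = √2.3590

SE* = 1.536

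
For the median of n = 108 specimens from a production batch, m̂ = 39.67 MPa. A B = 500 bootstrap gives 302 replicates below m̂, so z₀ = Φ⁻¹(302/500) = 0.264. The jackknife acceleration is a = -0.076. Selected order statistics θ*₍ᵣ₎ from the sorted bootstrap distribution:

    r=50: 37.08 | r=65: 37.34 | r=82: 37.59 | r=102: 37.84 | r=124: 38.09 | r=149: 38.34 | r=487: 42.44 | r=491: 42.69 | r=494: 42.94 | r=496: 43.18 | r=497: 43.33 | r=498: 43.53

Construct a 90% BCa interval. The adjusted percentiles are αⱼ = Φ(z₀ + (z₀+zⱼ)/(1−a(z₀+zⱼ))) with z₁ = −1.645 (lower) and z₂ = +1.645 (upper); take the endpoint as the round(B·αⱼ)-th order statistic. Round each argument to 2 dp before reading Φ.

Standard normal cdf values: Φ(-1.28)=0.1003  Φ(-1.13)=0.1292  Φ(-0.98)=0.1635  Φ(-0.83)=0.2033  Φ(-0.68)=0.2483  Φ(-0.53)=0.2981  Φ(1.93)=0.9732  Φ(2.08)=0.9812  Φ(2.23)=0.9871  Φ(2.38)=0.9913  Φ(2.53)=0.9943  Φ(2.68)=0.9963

(37.08, 42.44)

Lower: z₀ + z₁ = 0.264 + (-1.645) = -1.381; 1 − a(z₀+z₁) = 1 − (-0.076)(-1.381) = 0.8950; argument = 0.264 + (-1.381)/0.8950 = -1.2789 → -1.28.
α₁ = Φ(-1.28) = 0.1003; rank = round(500 × 0.1003) = 50; θ*₍50₎ = 37.08.
Upper: z₀ + z₂ = 1.909; 1 − a(z₀+z₂) = 1.1451; argument = 1.9311 → 1.93; α₂ = 0.9732; rank = 487; θ*₍487₎ = 42.44.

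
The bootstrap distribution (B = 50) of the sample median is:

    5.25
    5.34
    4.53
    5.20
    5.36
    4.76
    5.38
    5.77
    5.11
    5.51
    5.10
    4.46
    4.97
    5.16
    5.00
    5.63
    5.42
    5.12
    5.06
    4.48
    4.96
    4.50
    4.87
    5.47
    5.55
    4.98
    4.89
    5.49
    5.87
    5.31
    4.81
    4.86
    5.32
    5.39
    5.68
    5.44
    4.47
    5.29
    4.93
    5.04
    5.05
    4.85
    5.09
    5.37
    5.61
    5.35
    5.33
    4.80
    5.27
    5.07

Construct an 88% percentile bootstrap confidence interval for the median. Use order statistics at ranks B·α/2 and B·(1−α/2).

(4.48, 5.63)

Sorted replicates: 4.46, 4.47, 4.48, 4.50, 4.53, 4.76, 4.80, 4.81, 4.85, 4.86, 4.87, 4.89, 4.93, 4.96, 4.97, 4.98, 5.00, 5.04, 5.05, 5.06, 5.07, 5.09, 5.10, 5.11, 5.12, 5.16, 5.20, 5.25, 5.27, 5.29, 5.31, 5.32, 5.33, 5.34, 5.35, 5.36, 5.37, 5.38, 5.39, 5.42, 5.44, 5.47, 5.49, 5.51, 5.55, 5.61, 5.63, 5.68, 5.77, 5.87
α = 0.12; lower rank = 50 × 0.060 = 3; upper rank = 50 × 0.940 = 47.
The 3rd smallest replicate is 4.48; the 47th is 5.63.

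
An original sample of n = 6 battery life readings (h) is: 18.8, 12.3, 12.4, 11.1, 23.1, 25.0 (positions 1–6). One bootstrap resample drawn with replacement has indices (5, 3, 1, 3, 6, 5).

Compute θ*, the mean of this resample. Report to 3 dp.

θ* = 19.133

Resample values: 23.1, 12.4, 18.8, 12.4, 25.0, 23.1.
Mean = (23.1 + 12.4 + 18.8 + 12.4 + 25.0 + 23.1) / 6 = 114.80 / 6 = 19.133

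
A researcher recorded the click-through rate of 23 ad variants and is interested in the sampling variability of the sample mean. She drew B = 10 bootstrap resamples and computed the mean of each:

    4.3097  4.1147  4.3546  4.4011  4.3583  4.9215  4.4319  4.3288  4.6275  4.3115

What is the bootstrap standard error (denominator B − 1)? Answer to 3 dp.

SE* = 0.218

Bootstrap SE is the standard deviation of the 10 replicate means.
Mean of replicates: (4.3097 + 4.1147 + 4.3546 + 4.4011 + 4.3583 + 4.9215 + 4.4319 + 4.3288 + 4.6275 + 4.3115) / 10 = 44.15960 / 10 = 4.41596
Sum of squared deviations: (−0.10626)² + (−0.30126)² + (−0.06136)² + (−0.01486)² + (−0.05766)² + (+0.50554)² + (+0.01594)² + (−0.08716)² + (+0.21154)² + (−0.10446)² = 0.42844
Variance = 0.42844 / 9 = 0.04760
SE* = √0.04760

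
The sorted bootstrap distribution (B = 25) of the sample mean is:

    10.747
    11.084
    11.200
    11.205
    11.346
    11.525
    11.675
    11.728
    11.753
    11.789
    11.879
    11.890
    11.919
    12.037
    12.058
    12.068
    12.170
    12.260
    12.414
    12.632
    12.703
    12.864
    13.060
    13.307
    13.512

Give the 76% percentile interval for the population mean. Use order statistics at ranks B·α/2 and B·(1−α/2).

(11.200, 12.864)

α = 0.24; lower rank = 25 × 0.120 = 3; upper rank = 25 × 0.880 = 22.
The 3rd smallest replicate is 11.200; the 22nd is 12.864.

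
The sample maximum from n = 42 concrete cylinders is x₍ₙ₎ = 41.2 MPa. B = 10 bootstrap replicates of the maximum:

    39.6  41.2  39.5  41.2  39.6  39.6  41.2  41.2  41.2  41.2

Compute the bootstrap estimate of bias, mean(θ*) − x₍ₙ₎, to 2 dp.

bias = −0.65

mean(θ*) = (39.6 + 41.2 + 39.5 + 41.2 + 39.6 + 39.6 + 41.2 + 41.2 + 41.2 + 41.2) / 10 = 40.550
bias = 40.550 − 41.2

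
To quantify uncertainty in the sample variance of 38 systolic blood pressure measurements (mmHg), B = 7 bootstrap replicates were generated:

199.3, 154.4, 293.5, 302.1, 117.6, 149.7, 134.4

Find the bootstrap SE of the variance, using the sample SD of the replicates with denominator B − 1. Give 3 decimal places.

Bootstrap SE is the standard deviation of the 7 replicate variances.
Mean of replicates: (199.3 + 154.4 + 293.5 + 302.1 + 117.6 + 149.7 + 134.4) / 7 = 1351.0000 / 7 = 193.0000
Sum of squared deviations: (+6.3000)² + (−38.6000)² + (+100.5000)² + (+109.1000)² + (−75.4000)² + (−43.3000)² + (−58.6000)² = 34526.7200
Variance = 34526.7200 / 6 = 5754.4533
SE* = √5754.4533

SE* = 75.858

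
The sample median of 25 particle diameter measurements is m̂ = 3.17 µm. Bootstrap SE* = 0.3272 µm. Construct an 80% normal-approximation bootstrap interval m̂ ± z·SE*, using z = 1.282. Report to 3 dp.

Margin = 1.282 × 0.3272 = 0.4195
Interval: 3.17 ± 0.4195

(2.751, 3.589)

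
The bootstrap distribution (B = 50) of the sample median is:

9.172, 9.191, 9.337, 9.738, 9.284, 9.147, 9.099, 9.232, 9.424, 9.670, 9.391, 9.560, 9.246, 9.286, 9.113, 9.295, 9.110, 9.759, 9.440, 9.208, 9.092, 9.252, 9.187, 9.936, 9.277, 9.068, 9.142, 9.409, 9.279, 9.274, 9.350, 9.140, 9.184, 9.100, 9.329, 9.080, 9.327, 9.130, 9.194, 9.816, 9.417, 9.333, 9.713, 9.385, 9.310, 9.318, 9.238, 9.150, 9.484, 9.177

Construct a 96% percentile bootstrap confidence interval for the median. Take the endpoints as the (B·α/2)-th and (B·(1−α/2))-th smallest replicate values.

(9.068, 9.816)

Sorted replicates: 9.068, 9.080, 9.092, 9.099, 9.100, 9.110, 9.113, 9.130, 9.140, 9.142, 9.147, 9.150, 9.172, 9.177, 9.184, 9.187, 9.191, 9.194, 9.208, 9.232, 9.238, 9.246, 9.252, 9.274, 9.277, 9.279, 9.284, 9.286, 9.295, 9.310, 9.318, 9.327, 9.329, 9.333, 9.337, 9.350, 9.385, 9.391, 9.409, 9.417, 9.424, 9.440, 9.484, 9.560, 9.670, 9.713, 9.738, 9.759, 9.816, 9.936
α = 0.04; lower rank = 50 × 0.020 = 1; upper rank = 50 × 0.980 = 49.
The 1st smallest replicate is 9.068; the 49th is 9.816.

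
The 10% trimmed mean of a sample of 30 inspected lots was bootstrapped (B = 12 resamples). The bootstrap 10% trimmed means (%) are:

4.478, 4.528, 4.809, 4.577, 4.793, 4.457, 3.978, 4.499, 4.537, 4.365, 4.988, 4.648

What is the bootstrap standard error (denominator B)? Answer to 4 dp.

SE* = 0.2426

Bootstrap SE is the standard deviation of the 12 replicate 10% trimmed means.
Mean of replicates: (4.478 + 4.528 + 4.809 + 4.577 + 4.793 + 4.457 + 3.978 + 4.499 + 4.537 + 4.365 + 4.988 + 4.648) / 12 = 54.657000 / 12 = 4.554750
Sum of squared deviations: (−0.076750)² + (−0.026750)² + (+0.254250)² + (+0.022250)² + (+0.238250)² + (−0.097750)² + (−0.576750)² + (−0.055750)² + (−0.017750)² + (−0.189750)² + (+0.433250)² + (+0.093250)² = 0.706532
Variance = 0.706532 / 12 = 0.058878
SE* = √0.058878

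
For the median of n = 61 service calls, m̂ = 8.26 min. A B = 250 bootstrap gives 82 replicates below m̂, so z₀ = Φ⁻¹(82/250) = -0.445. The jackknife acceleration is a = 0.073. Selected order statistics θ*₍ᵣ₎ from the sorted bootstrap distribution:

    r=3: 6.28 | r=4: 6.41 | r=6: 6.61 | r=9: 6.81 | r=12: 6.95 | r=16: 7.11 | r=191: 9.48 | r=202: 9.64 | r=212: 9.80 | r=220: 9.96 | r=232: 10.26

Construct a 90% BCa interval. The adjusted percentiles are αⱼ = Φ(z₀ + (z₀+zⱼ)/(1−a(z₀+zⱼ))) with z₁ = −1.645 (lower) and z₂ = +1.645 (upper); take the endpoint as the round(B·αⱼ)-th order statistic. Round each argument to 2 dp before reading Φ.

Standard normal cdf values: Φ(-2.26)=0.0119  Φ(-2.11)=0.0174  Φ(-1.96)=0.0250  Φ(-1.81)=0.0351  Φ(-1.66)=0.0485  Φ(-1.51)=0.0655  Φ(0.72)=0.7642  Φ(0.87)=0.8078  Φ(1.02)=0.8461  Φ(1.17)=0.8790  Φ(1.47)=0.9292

Lower: z₀ + z₁ = -0.445 + (-1.645) = -2.090; 1 − a(z₀+z₁) = 1 − (0.073)(-2.090) = 1.1526; argument = -0.445 + (-2.090)/1.1526 = -2.2583 → -2.26.
α₁ = Φ(-2.26) = 0.0119; rank = round(250 × 0.0119) = 3; θ*₍3₎ = 6.28.
Upper: z₀ + z₂ = 1.200; 1 − a(z₀+z₂) = 0.9124; argument = 0.8702 → 0.87; α₂ = 0.8078; rank = 202; θ*₍202₎ = 9.64.

(6.28, 9.64)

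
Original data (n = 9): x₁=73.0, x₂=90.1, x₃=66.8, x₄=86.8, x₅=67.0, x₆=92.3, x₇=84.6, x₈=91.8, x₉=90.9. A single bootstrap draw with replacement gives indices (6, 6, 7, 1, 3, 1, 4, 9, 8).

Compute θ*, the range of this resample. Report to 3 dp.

θ* = 25.500

Resample values: 92.3, 92.3, 84.6, 73.0, 66.8, 73.0, 86.8, 90.9, 91.8.
Range = 92.3 − 66.8 = 25.500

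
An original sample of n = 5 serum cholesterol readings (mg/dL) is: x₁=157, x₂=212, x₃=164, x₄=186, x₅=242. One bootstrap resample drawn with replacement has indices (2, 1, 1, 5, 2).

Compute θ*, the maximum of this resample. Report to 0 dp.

θ* = 242

Resample values: 212, 157, 157, 242, 212.
Maximum = 242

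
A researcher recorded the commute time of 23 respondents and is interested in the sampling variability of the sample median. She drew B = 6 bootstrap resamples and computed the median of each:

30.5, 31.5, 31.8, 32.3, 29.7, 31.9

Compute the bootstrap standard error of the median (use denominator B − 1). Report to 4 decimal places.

SE* = 0.9847

Bootstrap SE is the standard deviation of the 6 replicate medians.
Mean of replicates: (30.5 + 31.5 + 31.8 + 32.3 + 29.7 + 31.9) / 6 = 187.70000 / 6 = 31.28333
Sum of squared deviations: (−0.78333)² + (+0.21667)² + (+0.51667)² + (+1.01667)² + (−1.58333)² + (+0.61667)² = 4.84833
Variance = 4.84833 / 5 = 0.96967
SE* = √0.96967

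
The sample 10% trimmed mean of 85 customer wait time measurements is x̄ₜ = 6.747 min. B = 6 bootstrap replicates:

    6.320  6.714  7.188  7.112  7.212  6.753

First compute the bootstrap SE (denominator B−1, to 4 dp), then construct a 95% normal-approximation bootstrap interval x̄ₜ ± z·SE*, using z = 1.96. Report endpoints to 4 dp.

Mean of replicates = 6.8832; sum of squared deviations = 0.6161; SE* = √(0.6161/5) = 0.3510
Margin = 1.96 × 0.3510 = 0.68796
Interval: 6.747 ± 0.68796

(6.0590, 7.4350)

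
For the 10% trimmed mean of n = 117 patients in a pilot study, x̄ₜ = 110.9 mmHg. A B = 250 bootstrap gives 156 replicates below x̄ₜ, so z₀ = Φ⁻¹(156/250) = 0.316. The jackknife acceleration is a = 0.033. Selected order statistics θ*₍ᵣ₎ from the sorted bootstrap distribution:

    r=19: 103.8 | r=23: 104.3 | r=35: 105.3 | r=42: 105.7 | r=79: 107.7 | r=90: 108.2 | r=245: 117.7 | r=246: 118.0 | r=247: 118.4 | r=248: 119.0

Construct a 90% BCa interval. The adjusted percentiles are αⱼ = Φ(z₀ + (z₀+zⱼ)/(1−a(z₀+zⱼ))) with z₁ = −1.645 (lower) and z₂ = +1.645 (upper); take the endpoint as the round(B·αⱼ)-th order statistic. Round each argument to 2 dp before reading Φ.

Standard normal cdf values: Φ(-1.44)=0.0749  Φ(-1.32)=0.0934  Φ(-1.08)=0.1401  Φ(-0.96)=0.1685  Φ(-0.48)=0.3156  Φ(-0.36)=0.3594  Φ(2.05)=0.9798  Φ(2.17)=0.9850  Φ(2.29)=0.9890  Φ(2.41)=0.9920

(105.7, 119.0)

Lower: z₀ + z₁ = 0.316 + (-1.645) = -1.329; 1 − a(z₀+z₁) = 1 − (0.033)(-1.329) = 1.0439; argument = 0.316 + (-1.329)/1.0439 = -0.9572 → -0.96.
α₁ = Φ(-0.96) = 0.1685; rank = round(250 × 0.1685) = 42; θ*₍42₎ = 105.7.
Upper: z₀ + z₂ = 1.961; 1 − a(z₀+z₂) = 0.9353; argument = 2.4127 → 2.41; α₂ = 0.9920; rank = 248; θ*₍248₎ = 119.0.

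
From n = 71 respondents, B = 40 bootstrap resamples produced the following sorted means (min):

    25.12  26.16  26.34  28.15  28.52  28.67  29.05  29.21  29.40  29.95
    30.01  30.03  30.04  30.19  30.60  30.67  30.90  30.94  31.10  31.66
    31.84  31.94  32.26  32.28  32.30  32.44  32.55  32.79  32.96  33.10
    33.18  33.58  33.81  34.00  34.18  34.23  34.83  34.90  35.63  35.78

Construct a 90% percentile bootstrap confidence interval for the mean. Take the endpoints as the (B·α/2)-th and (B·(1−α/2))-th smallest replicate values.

α = 0.10; lower rank = 40 × 0.050 = 2; upper rank = 40 × 0.950 = 38.
The 2nd smallest replicate is 26.16; the 38th is 34.90.

(26.16, 34.90)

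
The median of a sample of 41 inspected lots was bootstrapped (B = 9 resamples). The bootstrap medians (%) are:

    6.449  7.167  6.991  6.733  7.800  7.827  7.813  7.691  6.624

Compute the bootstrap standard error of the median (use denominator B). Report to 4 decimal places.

Bootstrap SE is the standard deviation of the 9 replicate medians.
Mean of replicates: (6.449 + 7.167 + 6.991 + 6.733 + 7.800 + 7.827 + 7.813 + 7.691 + 6.624) / 9 = 65.09500 / 9 = 7.23278
Sum of squared deviations: (−0.78378)² + (−0.06578)² + (−0.24178)² + (−0.49978)² + (+0.56722)² + (+0.59422)² + (+0.58022)² + (+0.45822)² + (−0.60878)² = 2.51895
Variance = 2.51895 / 9 = 0.27988
SE* = √0.27988

SE* = 0.5290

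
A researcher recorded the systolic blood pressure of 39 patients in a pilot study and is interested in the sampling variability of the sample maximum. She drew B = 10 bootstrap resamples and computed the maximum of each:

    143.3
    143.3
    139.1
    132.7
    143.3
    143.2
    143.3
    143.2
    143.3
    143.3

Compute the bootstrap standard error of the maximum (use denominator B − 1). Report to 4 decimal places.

Bootstrap SE is the standard deviation of the 10 replicate maximums.
Mean of replicates: (143.3 + 143.3 + 139.1 + 132.7 + 143.3 + 143.2 + 143.3 + 143.2 + 143.3 + 143.3) / 10 = 1418.00000 / 10 = 141.80000
Sum of squared deviations: (+1.50000)² + (+1.50000)² + (−2.70000)² + (−9.10000)² + (+1.50000)² + (+1.40000)² + (+1.50000)² + (+1.40000)² + (+1.50000)² + (+1.50000)² = 107.52000
Variance = 107.52000 / 9 = 11.94667
SE* = √11.94667

SE* = 3.4564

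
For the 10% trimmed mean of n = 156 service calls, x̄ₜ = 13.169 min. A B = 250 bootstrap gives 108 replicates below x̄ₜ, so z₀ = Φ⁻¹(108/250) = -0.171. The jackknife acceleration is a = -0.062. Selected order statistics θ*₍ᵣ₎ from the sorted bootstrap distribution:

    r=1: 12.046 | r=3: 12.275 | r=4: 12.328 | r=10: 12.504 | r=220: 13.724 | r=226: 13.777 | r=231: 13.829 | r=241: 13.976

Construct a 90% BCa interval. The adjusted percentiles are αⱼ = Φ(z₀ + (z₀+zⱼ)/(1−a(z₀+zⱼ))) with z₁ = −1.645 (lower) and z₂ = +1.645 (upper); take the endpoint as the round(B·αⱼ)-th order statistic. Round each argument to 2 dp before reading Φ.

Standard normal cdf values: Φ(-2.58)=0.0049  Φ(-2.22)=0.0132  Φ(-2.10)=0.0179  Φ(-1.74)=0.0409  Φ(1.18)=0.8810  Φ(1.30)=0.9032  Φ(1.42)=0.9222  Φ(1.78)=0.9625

(12.275, 13.724)

Lower: z₀ + z₁ = -0.171 + (-1.645) = -1.816; 1 − a(z₀+z₁) = 1 − (-0.062)(-1.816) = 0.8874; argument = -0.171 + (-1.816)/0.8874 = -2.2174 → -2.22.
α₁ = Φ(-2.22) = 0.0132; rank = round(250 × 0.0132) = 3; θ*₍3₎ = 12.275.
Upper: z₀ + z₂ = 1.474; 1 − a(z₀+z₂) = 1.0914; argument = 1.1796 → 1.18; α₂ = 0.8810; rank = 220; θ*₍220₎ = 13.724.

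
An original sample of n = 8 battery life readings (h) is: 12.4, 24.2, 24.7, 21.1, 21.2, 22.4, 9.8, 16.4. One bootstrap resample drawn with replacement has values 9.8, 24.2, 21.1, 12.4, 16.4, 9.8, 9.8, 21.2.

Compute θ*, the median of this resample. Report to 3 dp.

Sorted: 9.8, 9.8, 9.8, 12.4, 16.4, 21.1, 21.2, 24.2
Median = average of the two middle values = 14.400

θ* = 14.400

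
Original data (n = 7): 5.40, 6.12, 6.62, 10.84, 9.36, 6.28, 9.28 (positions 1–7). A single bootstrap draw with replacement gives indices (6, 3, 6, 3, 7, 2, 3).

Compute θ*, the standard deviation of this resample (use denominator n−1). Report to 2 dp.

Resample values: 6.28, 6.62, 6.28, 6.62, 9.28, 6.12, 6.62.
Mean = 6.8314; sum of squared deviations = 7.2439
s² = 7.2439 / 6 = 1.2073
s = √1.2073 = 1.10

θ* = 1.10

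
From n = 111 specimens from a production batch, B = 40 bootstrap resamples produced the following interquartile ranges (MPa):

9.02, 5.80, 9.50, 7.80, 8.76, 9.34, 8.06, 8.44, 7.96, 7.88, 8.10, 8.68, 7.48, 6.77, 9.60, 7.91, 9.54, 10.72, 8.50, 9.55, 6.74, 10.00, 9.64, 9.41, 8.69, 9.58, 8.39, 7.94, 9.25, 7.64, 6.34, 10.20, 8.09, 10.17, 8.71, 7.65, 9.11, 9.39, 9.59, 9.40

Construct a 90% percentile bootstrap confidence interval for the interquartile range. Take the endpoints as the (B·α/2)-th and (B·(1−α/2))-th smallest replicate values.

(6.34, 10.17)

Sorted replicates: 5.80, 6.34, 6.74, 6.77, 7.48, 7.64, 7.65, 7.80, 7.88, 7.91, 7.94, 7.96, 8.06, 8.09, 8.10, 8.39, 8.44, 8.50, 8.68, 8.69, 8.71, 8.76, 9.02, 9.11, 9.25, 9.34, 9.39, 9.40, 9.41, 9.50, 9.54, 9.55, 9.58, 9.59, 9.60, 9.64, 10.00, 10.17, 10.20, 10.72
α = 0.10; lower rank = 40 × 0.050 = 2; upper rank = 40 × 0.950 = 38.
The 2nd smallest replicate is 6.34; the 38th is 10.17.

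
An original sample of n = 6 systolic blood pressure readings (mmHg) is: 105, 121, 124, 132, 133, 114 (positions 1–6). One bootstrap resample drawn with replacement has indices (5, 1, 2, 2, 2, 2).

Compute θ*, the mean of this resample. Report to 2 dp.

Resample values: 133, 105, 121, 121, 121, 121.
Mean = (133 + 105 + 121 + 121 + 121 + 121) / 6 = 722.0 / 6 = 120.33

θ* = 120.33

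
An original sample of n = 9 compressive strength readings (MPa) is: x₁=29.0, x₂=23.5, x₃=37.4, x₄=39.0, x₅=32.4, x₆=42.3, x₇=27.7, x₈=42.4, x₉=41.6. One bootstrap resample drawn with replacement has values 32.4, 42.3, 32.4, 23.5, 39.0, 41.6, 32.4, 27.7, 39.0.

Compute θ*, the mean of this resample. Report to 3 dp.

Mean = (32.4 + 42.3 + 32.4 + 23.5 + 39.0 + 41.6 + 32.4 + 27.7 + 39.0) / 9 = 310.30 / 9 = 34.478

θ* = 34.478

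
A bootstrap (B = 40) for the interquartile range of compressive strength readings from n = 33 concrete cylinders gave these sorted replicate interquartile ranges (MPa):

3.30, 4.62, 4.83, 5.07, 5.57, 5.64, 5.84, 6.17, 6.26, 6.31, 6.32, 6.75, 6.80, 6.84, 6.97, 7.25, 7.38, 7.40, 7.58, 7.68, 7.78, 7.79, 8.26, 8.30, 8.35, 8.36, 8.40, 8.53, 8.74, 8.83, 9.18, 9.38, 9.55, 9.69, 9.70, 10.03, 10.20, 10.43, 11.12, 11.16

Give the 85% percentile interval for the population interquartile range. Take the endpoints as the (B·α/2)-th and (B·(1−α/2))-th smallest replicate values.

α = 0.15; lower rank = 40 × 0.075 = 3; upper rank = 40 × 0.925 = 37.
The 3rd smallest replicate is 4.83; the 37th is 10.20.

(4.83, 10.20)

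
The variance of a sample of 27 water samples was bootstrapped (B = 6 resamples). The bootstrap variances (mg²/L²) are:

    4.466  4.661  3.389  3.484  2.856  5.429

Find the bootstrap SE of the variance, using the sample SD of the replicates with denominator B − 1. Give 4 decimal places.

SE* = 0.9624

Bootstrap SE is the standard deviation of the 6 replicate variances.
Mean of replicates: (4.466 + 4.661 + 3.389 + 3.484 + 2.856 + 5.429) / 6 = 24.28500 / 6 = 4.04750
Sum of squared deviations: (+0.41850)² + (+0.61350)² + (−0.65850)² + (−0.56350)² + (−1.19150)² + (+1.38150)² = 4.63089
Variance = 4.63089 / 5 = 0.92618
SE* = √0.92618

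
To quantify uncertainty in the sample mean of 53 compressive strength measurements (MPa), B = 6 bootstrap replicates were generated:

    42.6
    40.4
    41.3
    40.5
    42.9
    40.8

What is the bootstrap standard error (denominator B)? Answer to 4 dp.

Bootstrap SE is the standard deviation of the 6 replicate means.
Mean of replicates: (42.6 + 40.4 + 41.3 + 40.5 + 42.9 + 40.8) / 6 = 248.50000 / 6 = 41.41667
Sum of squared deviations: (+1.18333)² + (−1.01667)² + (−0.11667)² + (−0.91667)² + (+1.48333)² + (−0.61667)² = 5.86833
Variance = 5.86833 / 6 = 0.97806
SE* = √0.97806

SE* = 0.9890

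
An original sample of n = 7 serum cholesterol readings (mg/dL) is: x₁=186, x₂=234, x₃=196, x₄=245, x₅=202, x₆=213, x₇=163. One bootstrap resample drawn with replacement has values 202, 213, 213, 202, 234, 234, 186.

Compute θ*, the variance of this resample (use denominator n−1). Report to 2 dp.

θ* = 307.67

Mean = 212.0000; sum of squared deviations = 1846.0000
s² = 1846.0000 / 6 = 307.6667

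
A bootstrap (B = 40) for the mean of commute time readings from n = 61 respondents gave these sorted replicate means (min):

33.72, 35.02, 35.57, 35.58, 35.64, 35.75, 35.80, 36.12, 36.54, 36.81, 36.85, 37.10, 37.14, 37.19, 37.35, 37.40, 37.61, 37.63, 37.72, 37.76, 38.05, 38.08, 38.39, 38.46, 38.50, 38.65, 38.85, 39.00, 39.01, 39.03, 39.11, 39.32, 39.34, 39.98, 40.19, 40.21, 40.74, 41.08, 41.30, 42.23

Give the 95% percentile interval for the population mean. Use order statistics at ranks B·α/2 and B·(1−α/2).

(33.72, 41.30)

α = 0.05; lower rank = 40 × 0.025 = 1; upper rank = 40 × 0.975 = 39.
The 1st smallest replicate is 33.72; the 39th is 41.30.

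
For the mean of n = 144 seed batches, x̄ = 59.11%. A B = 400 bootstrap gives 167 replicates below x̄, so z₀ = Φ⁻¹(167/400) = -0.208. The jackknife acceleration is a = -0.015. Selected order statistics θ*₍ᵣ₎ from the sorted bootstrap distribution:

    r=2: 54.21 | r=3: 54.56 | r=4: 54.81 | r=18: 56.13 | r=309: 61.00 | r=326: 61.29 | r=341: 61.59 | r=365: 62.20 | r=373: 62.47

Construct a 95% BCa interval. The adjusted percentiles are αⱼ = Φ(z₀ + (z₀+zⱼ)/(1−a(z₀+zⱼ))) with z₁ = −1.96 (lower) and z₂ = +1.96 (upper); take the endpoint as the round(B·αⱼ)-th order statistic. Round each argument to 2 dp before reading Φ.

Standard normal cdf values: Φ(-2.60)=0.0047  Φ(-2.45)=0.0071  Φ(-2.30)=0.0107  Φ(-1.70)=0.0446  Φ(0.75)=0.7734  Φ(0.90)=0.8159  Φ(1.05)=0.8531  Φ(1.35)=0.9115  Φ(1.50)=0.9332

(54.56, 62.47)

Lower: z₀ + z₁ = -0.208 + (-1.960) = -2.168; 1 − a(z₀+z₁) = 1 − (-0.015)(-2.168) = 0.9675; argument = -0.208 + (-2.168)/0.9675 = -2.4489 → -2.45.
α₁ = Φ(-2.45) = 0.0071; rank = round(400 × 0.0071) = 3; θ*₍3₎ = 54.56.
Upper: z₀ + z₂ = 1.752; 1 − a(z₀+z₂) = 1.0263; argument = 1.4991 → 1.50; α₂ = 0.9332; rank = 373; θ*₍373₎ = 62.47.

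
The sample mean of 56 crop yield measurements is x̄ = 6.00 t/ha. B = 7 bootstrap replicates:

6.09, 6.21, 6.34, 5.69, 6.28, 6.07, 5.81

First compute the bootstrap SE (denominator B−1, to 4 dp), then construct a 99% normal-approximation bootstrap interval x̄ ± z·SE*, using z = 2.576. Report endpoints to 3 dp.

Mean of replicates = 6.0700; sum of squared deviations = 0.3490; SE* = √(0.3490/6) = 0.2412
Margin = 2.576 × 0.2412 = 0.6213
Interval: 6.00 ± 0.6213

(5.379, 6.621)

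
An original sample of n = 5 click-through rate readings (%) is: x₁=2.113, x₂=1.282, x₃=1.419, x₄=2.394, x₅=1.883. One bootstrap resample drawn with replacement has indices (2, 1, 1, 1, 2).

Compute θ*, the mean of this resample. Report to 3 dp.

θ* = 1.781

Resample values: 1.282, 2.113, 2.113, 2.113, 1.282.
Mean = (1.282 + 2.113 + 2.113 + 2.113 + 1.282) / 5 = 8.9030 / 5 = 1.781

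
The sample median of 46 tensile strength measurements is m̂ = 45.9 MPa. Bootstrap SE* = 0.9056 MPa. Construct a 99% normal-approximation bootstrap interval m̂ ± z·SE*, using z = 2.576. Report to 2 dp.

(43.57, 48.23)

Margin = 2.576 × 0.9056 = 2.333
Interval: 45.9 ± 2.333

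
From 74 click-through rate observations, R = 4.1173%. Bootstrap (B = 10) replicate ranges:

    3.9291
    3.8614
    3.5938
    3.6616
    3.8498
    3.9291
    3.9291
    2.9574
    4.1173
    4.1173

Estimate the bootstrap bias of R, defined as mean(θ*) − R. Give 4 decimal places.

bias = −0.3227

mean(θ*) = (3.9291 + 3.8614 + 3.5938 + 3.6616 + 3.8498 + 3.9291 + 3.9291 + 2.9574 + 4.1173 + 4.1173) / 10 = 3.79459
bias = 3.79459 − 4.1173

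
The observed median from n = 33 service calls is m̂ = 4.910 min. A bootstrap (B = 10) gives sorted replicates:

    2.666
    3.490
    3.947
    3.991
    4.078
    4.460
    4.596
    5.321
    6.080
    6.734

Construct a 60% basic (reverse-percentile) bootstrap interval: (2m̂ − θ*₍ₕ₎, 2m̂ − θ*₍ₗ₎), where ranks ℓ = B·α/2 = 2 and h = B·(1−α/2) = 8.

(4.499, 6.330)

Percentile endpoints at ranks 2 and 8: θ*₍2₎ = 3.490, θ*₍8₎ = 5.321.
Basic interval reflects these around m̂:
  lower = 2 × 4.910 − 5.321 = 4.499
  upper = 2 × 4.910 − 3.490 = 6.330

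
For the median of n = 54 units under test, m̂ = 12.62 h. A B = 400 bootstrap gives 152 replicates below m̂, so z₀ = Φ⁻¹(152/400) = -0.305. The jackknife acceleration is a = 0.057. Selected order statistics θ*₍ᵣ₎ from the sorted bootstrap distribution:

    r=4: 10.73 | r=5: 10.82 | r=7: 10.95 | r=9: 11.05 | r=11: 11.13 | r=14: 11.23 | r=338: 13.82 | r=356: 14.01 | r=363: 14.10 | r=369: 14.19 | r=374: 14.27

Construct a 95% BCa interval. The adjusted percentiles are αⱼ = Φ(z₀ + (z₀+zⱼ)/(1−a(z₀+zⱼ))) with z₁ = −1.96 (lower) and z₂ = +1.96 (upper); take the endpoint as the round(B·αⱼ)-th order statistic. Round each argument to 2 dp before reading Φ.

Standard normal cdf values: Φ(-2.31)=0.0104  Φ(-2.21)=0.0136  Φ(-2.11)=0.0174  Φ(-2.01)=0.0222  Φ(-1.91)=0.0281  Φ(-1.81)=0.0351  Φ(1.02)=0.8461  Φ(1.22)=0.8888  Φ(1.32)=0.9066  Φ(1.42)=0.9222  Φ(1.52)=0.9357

(10.73, 14.27)

Lower: z₀ + z₁ = -0.305 + (-1.960) = -2.265; 1 − a(z₀+z₁) = 1 − (0.057)(-2.265) = 1.1291; argument = -0.305 + (-2.265)/1.1291 = -2.3110 → -2.31.
α₁ = Φ(-2.31) = 0.0104; rank = round(400 × 0.0104) = 4; θ*₍4₎ = 10.73.
Upper: z₀ + z₂ = 1.655; 1 − a(z₀+z₂) = 0.9057; argument = 1.5224 → 1.52; α₂ = 0.9357; rank = 374; θ*₍374₎ = 14.27.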